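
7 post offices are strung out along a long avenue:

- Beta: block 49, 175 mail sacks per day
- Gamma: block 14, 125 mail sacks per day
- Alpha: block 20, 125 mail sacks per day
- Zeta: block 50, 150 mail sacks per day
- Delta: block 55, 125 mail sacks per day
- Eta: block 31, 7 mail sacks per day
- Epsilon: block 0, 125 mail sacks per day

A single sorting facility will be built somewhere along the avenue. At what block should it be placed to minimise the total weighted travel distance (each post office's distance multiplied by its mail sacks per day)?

x = 49

For a sum of weighted absolute distances on a line, the optimum is the weighted median (not the mean). Total weight W = 832; half-weight = 416.
Sort by position and accumulate weight:
  block 0 (Epsilon, w=125) → cum 125
  block 14 (Gamma, w=125) → cum 250
  block 20 (Alpha, w=125) → cum 375
  block 31 (Eta, w=7) → cum 382
  block 49 (Beta, w=175) → cum 557  ≥ 416 → median here
  block 50 (Zeta, w=150) → cum 707
  block 55 (Delta, w=125) → cum 832
Optimal location: block 49.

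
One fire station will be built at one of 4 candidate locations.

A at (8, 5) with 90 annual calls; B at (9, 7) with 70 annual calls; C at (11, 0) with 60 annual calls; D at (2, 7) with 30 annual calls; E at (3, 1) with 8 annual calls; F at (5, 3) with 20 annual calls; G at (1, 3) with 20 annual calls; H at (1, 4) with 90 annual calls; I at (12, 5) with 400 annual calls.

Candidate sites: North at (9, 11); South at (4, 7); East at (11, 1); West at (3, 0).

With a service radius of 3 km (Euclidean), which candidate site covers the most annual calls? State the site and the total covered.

Coverage radius r = 3 km; a point is covered iff (Δx)²+(Δy)² ≤ 3² = 9.
  North (9, 11): covers {none} → 0
  South (4, 7): covers {D} → 30
  East (11, 1): covers {C} → 60
  West (3, 0): covers {E} → 8
Maximum coverage at East: 60 annual calls.

East, covering 60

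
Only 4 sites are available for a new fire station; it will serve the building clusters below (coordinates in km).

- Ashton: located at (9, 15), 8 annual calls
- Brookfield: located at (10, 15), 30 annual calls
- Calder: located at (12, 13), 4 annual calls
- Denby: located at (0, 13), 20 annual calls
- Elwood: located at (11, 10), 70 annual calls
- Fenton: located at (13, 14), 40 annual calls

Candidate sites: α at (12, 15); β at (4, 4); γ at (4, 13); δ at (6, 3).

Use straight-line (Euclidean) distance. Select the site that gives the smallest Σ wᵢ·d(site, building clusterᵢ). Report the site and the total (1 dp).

Total weighted distance at each candidate:
  α (12, 15): total = 748.8
  β (4, 4): total = 1901.2
  γ (4, 13): total = 1240.1
  δ (6, 3): total = 1882.0
Minimum is at α with total 748.8 km.

α, total 748.8 km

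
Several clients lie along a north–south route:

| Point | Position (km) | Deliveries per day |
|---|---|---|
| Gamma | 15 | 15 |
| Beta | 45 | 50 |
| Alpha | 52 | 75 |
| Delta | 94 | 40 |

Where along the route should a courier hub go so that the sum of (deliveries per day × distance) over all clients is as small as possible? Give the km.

For a sum of weighted absolute distances on a line, the optimum is the weighted median (not the mean). Total weight W = 180; half-weight = 90.
Sort by position and accumulate weight:
  km 15 (Gamma, w=15) → cum 15
  km 45 (Beta, w=50) → cum 65
  km 52 (Alpha, w=75) → cum 140  ≥ 90 → median here
  km 94 (Delta, w=40) → cum 180
Optimal location: km 52.

x = 52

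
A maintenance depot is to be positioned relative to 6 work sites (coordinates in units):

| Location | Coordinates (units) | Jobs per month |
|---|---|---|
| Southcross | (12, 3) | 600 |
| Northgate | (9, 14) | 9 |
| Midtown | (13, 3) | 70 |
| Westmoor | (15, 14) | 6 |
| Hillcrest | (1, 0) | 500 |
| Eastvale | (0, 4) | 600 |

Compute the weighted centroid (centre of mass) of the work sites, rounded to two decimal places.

The minimiser of Σwᵢ‖p−pᵢ‖² is the weighted centroid p* = (Σwᵢpᵢ)/(Σwᵢ).
Σwᵢ = 1785.
Σwᵢxᵢ = 600·12 + 9·9 + 70·13 + 6·15 + 500·1 + 600·0 = 8781.
Σwᵢyᵢ = 600·3 + 9·14 + 70·3 + 6·14 + 500·0 + 600·4 = 4620.
x* = 8781/1785 = 4.92, y* = 4620/1785 = 2.59.

(4.92, 2.59)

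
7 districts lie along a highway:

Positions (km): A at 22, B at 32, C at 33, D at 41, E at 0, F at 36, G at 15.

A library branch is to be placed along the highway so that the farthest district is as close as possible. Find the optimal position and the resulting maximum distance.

location 20.5, max distance 20.5

The 1-center on a line is the midpoint of the two extreme points: leftmost at 0, rightmost at 41.
Optimal location = (0 + 41)/2 = 20.5; maximum distance = (41 − 0)/2 = 20.5.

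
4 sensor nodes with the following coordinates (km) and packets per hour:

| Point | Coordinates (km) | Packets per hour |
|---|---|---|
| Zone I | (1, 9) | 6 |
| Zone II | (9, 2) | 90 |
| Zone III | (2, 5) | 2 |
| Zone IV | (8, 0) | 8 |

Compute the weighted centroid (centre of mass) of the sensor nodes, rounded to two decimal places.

The minimiser of Σwᵢ‖p−pᵢ‖² is the weighted centroid p* = (Σwᵢpᵢ)/(Σwᵢ).
Σwᵢ = 106.
Σwᵢxᵢ = 6·1 + 90·9 + 2·2 + 8·8 = 884.
Σwᵢyᵢ = 6·9 + 90·2 + 2·5 + 8·0 = 244.
x* = 884/106 = 8.34, y* = 244/106 = 2.30.

(8.34, 2.30)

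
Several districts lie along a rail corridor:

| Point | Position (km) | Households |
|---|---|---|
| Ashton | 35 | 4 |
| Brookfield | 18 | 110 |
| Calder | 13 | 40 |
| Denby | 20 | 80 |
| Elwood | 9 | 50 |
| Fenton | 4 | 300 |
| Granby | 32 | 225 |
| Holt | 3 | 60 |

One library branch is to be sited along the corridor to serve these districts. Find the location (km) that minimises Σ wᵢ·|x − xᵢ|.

x = 13

For a sum of weighted absolute distances on a line, the optimum is the weighted median (not the mean). Total weight W = 869; half-weight = 434.5.
Sort by position and accumulate weight:
  km 3 (Holt, w=60) → cum 60
  km 4 (Fenton, w=300) → cum 360
  km 9 (Elwood, w=50) → cum 410
  km 13 (Calder, w=40) → cum 450  ≥ 434.5 → median here
  km 18 (Brookfield, w=110) → cum 560
  km 20 (Denby, w=80) → cum 640
  km 32 (Granby, w=225) → cum 865
  km 35 (Ashton, w=4) → cum 869
Optimal location: km 13.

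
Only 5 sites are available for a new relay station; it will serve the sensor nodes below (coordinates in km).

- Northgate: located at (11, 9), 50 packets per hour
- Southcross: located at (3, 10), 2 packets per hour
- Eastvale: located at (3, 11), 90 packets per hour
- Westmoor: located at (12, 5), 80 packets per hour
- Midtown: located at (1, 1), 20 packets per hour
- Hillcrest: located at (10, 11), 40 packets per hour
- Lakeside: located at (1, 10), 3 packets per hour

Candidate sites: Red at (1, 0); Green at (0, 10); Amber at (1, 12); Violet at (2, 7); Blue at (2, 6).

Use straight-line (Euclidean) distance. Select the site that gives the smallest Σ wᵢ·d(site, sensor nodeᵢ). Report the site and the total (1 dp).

Total weighted distance at each candidate:
  Red (1, 0): total = 3284.5
  Green (0, 10): total = 2469.0
  Amber (1, 12): total = 2360.2
  Violet (2, 7): total = 2143.1
  Blue (2, 6): total = 2237.2
Minimum is at Violet with total 2143.1 km.

Violet, total 2143.1 km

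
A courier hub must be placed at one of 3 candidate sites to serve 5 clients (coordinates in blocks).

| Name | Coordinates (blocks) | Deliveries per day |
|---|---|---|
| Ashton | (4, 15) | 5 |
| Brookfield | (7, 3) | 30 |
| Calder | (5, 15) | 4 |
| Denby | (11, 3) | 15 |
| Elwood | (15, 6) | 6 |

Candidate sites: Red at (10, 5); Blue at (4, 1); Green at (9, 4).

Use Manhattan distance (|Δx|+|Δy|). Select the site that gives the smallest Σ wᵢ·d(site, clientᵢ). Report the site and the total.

Total weighted distance at each candidate:
  Red (10, 5): total = 371
  Blue (4, 1): total = 511
  Green (9, 4): total = 323
Minimum is at Green with total 323 blocks.

Green, total 323 blocks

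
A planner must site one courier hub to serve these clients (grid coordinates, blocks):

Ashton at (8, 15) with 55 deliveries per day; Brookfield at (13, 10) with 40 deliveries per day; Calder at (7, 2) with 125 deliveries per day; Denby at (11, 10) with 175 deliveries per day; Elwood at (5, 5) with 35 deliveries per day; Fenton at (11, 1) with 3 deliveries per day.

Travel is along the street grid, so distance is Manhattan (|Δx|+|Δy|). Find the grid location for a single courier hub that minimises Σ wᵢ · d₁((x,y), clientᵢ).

Manhattan distance separates: Σwᵢ(|x−xᵢ|+|y−yᵢ|) = Σwᵢ|x−xᵢ| + Σwᵢ|y−yᵢ|, so x and y are optimised independently as 1-D weighted medians.
Total weight W = 433; half = 216.5.
x-coordinate, sorted with cumulative weight:
  x=5 (Elwood, w=35) cum 35
  x=7 (Calder, w=125) cum 160
  x=8 (Ashton, w=55) cum 215
  x=11 (Denby, w=175) cum 390  ← median
  x=11 (Fenton, w=3) cum 393
  x=13 (Brookfield, w=40) cum 433
⇒ x* = 11
y-coordinate, sorted with cumulative weight:
  y=1 (Fenton, w=3) cum 3
  y=2 (Calder, w=125) cum 128
  y=5 (Elwood, w=35) cum 163
  y=10 (Brookfield, w=40) cum 203
  y=10 (Denby, w=175) cum 378  ← median
  y=15 (Ashton, w=55) cum 433
⇒ y* = 10

(11, 10)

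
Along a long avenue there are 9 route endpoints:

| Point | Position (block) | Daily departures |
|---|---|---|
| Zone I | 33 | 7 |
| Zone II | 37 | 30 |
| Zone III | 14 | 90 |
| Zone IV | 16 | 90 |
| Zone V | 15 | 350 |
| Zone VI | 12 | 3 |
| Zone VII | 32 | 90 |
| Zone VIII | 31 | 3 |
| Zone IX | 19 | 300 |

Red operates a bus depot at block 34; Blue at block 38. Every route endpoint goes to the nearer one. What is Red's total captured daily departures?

The indifferent point is the midpoint (34+38)/2 = 36; route endpoints left of it (closer to Red at 34) go to Red, those right go to Blue.
  Zone VI at 12 (w=3) → Red
  Zone III at 14 (w=90) → Red
  Zone V at 15 (w=350) → Red
  Zone IV at 16 (w=90) → Red
  Zone IX at 19 (w=300) → Red
  Zone VIII at 31 (w=3) → Red
  Zone VII at 32 (w=90) → Red
  Zone I at 33 (w=7) → Red
  Zone II at 37 (w=30) → Blue
Red captures 933; Blue captures 30.

933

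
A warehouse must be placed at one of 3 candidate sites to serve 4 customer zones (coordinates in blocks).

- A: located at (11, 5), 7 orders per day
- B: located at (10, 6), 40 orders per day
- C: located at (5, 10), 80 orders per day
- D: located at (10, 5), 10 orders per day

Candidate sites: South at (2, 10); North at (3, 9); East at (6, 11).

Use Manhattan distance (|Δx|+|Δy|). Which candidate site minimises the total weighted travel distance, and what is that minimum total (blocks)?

Total weighted distance at each candidate:
  South (2, 10): total = 948
  North (3, 9): total = 834
  East (6, 11): total = 697
Minimum is at East with total 697 blocks.

East, total 697 blocks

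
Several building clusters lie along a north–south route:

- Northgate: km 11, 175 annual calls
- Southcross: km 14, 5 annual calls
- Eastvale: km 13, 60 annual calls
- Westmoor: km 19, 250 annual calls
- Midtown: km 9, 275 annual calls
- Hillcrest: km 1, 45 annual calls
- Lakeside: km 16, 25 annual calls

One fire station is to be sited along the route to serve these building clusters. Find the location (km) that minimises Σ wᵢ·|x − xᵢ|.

For a sum of weighted absolute distances on a line, the optimum is the weighted median (not the mean). Total weight W = 835; half-weight = 417.5.
Sort by position and accumulate weight:
  km 1 (Hillcrest, w=45) → cum 45
  km 9 (Midtown, w=275) → cum 320
  km 11 (Northgate, w=175) → cum 495  ≥ 417.5 → median here
  km 13 (Eastvale, w=60) → cum 555
  km 14 (Southcross, w=5) → cum 560
  km 16 (Lakeside, w=25) → cum 585
  km 19 (Westmoor, w=250) → cum 835
Optimal location: km 11.

x = 11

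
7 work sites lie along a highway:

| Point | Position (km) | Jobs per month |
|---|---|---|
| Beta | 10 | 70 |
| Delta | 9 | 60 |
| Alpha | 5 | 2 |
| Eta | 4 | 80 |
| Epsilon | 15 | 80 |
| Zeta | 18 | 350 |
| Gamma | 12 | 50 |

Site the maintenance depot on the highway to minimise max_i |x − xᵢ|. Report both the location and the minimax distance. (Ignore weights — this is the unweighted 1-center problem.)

The 1-center on a line is the midpoint of the two extreme points: leftmost at 4, rightmost at 18.
Optimal location = (4 + 18)/2 = 11; maximum distance = (18 − 4)/2 = 7.

location 11, max distance 7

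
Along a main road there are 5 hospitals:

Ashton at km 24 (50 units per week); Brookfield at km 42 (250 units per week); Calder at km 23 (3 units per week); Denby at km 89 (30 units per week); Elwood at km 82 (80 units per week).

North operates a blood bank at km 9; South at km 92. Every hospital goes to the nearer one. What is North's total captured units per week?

303

The indifferent point is the midpoint (9+92)/2 = 50.5; hospitals left of it (closer to North at 9) go to North, those right go to South.
  Calder at 23 (w=3) → North
  Ashton at 24 (w=50) → North
  Brookfield at 42 (w=250) → North
  Elwood at 82 (w=80) → South
  Denby at 89 (w=30) → South
North captures 303; South captures 110.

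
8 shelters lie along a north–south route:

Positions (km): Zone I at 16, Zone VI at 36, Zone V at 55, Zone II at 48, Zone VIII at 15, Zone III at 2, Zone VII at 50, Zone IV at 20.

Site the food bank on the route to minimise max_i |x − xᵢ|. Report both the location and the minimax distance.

location 28.5, max distance 26.5

The 1-center on a line is the midpoint of the two extreme points: leftmost at 2, rightmost at 55.
Optimal location = (2 + 55)/2 = 28.5; maximum distance = (55 − 2)/2 = 26.5.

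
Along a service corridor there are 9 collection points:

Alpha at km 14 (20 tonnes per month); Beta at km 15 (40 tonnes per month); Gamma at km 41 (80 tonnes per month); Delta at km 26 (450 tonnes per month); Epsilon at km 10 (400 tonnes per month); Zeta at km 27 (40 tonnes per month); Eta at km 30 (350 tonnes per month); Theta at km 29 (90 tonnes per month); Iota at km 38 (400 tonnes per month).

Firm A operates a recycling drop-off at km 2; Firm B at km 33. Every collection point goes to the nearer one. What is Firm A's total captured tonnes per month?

The indifferent point is the midpoint (2+33)/2 = 17.5; collection points left of it (closer to Firm A at 2) go to Firm A, those right go to Firm B.
  Epsilon at 10 (w=400) → Firm A
  Alpha at 14 (w=20) → Firm A
  Beta at 15 (w=40) → Firm A
  Delta at 26 (w=450) → Firm B
  Zeta at 27 (w=40) → Firm B
  Theta at 29 (w=90) → Firm B
  Eta at 30 (w=350) → Firm B
  Iota at 38 (w=400) → Firm B
  Gamma at 41 (w=80) → Firm B
Firm A captures 460; Firm B captures 1410.

460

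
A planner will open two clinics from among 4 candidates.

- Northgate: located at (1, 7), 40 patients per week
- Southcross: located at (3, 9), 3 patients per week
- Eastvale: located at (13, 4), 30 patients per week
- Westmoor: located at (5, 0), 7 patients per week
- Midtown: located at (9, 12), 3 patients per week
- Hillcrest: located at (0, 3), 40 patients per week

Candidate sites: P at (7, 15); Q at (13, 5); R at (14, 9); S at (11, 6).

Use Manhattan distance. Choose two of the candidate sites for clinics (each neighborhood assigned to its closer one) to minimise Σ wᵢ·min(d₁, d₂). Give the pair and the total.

{Q, S}, total 1171

Evaluate every pair (each demand assigned to the nearer of the two):
  {Q, S}: total = 1171
  {P, S}: total = 1249
  {R, S}: total = 1261
  {P, Q}: total = 1326
  {Q, R}: total = 1338
  {P, R}: total = 1664
Best pair: {Q, S} with total 1171.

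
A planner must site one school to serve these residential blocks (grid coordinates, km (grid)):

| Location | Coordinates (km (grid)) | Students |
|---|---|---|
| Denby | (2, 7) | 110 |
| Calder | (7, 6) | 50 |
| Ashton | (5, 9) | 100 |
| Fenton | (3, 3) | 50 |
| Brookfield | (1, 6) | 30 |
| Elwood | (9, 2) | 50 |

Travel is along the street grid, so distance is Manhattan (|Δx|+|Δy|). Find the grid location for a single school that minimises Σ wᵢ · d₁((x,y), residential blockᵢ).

(5, 7)

Manhattan distance separates: Σwᵢ(|x−xᵢ|+|y−yᵢ|) = Σwᵢ|x−xᵢ| + Σwᵢ|y−yᵢ|, so x and y are optimised independently as 1-D weighted medians.
Total weight W = 390; half = 195.
x-coordinate, sorted with cumulative weight:
  x=1 (Brookfield, w=30) cum 30
  x=2 (Denby, w=110) cum 140
  x=3 (Fenton, w=50) cum 190
  x=5 (Ashton, w=100) cum 290  ← median
  x=7 (Calder, w=50) cum 340
  x=9 (Elwood, w=50) cum 390
⇒ x* = 5
y-coordinate, sorted with cumulative weight:
  y=2 (Elwood, w=50) cum 50
  y=3 (Fenton, w=50) cum 100
  y=6 (Calder, w=50) cum 150
  y=6 (Brookfield, w=30) cum 180
  y=7 (Denby, w=110) cum 290  ← median
  y=9 (Ashton, w=100) cum 390
⇒ y* = 7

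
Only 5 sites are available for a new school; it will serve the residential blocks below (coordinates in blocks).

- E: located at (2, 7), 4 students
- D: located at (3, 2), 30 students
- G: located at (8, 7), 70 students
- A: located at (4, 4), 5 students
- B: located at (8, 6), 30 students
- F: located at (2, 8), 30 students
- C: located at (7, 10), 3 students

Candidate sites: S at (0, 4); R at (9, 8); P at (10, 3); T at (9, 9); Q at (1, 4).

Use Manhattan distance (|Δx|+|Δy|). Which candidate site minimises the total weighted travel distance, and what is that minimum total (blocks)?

Total weighted distance at each candidate:
  S (0, 4): total = 1479
  R (9, 8): total = 889
  P (10, 3): total = 1313
  T (9, 9): total = 1055
  Q (1, 4): total = 1307
Minimum is at R with total 889 blocks.

R, total 889 blocks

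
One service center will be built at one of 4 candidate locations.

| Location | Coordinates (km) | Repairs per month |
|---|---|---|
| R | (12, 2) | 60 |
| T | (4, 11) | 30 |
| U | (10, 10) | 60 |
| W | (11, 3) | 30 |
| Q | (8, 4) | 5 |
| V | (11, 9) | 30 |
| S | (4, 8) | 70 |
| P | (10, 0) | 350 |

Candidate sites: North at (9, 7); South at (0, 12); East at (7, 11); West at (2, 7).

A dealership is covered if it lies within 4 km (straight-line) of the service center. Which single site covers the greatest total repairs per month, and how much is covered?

North, covering 95

Coverage radius r = 4 km; a point is covered iff (Δx)²+(Δy)² ≤ 4² = 16.
  North (9, 7): covers {U, Q, V} → 95
  South (0, 12): covers {none} → 0
  East (7, 11): covers {T, U} → 90
  West (2, 7): covers {S} → 70
Maximum coverage at North: 95 repairs per month.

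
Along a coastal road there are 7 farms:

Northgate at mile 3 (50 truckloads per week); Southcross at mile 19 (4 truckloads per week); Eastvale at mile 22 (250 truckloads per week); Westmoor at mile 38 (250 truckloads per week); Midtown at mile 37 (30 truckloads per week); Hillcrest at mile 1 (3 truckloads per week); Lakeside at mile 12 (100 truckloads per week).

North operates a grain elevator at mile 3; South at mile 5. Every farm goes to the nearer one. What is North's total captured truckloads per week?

The indifferent point is the midpoint (3+5)/2 = 4; farms left of it (closer to North at 3) go to North, those right go to South.
  Hillcrest at 1 (w=3) → North
  Northgate at 3 (w=50) → North
  Lakeside at 12 (w=100) → South
  Southcross at 19 (w=4) → South
  Eastvale at 22 (w=250) → South
  Midtown at 37 (w=30) → South
  Westmoor at 38 (w=250) → South
North captures 53; South captures 634.

53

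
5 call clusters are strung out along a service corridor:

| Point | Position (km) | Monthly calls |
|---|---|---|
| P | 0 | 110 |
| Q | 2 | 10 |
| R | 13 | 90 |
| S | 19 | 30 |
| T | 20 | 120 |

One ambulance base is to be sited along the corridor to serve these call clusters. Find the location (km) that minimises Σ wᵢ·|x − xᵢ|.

For a sum of weighted absolute distances on a line, the optimum is the weighted median (not the mean). Total weight W = 360; half-weight = 180.
Sort by position and accumulate weight:
  km 0 (P, w=110) → cum 110
  km 2 (Q, w=10) → cum 120
  km 13 (R, w=90) → cum 210  ≥ 180 → median here
  km 19 (S, w=30) → cum 240
  km 20 (T, w=120) → cum 360
Optimal location: km 13.

x = 13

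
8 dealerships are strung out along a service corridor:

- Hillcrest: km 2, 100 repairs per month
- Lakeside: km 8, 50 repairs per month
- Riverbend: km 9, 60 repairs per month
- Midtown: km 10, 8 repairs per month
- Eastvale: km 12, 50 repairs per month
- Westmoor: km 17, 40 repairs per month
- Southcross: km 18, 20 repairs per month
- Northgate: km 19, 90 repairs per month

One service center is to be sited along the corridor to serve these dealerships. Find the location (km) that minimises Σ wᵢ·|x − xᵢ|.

x = 9

For a sum of weighted absolute distances on a line, the optimum is the weighted median (not the mean). Total weight W = 418; half-weight = 209.
Sort by position and accumulate weight:
  km 2 (Hillcrest, w=100) → cum 100
  km 8 (Lakeside, w=50) → cum 150
  km 9 (Riverbend, w=60) → cum 210  ≥ 209 → median here
  km 10 (Midtown, w=8) → cum 218
  km 12 (Eastvale, w=50) → cum 268
  km 17 (Westmoor, w=40) → cum 308
  km 18 (Southcross, w=20) → cum 328
  km 19 (Northgate, w=90) → cum 418
Optimal location: km 9.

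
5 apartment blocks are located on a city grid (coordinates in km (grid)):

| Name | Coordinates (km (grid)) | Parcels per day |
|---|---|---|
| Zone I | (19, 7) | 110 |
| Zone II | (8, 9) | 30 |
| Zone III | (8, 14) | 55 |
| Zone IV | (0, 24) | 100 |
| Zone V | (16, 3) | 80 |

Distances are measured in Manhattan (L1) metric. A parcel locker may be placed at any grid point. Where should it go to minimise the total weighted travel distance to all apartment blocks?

Manhattan distance separates: Σwᵢ(|x−xᵢ|+|y−yᵢ|) = Σwᵢ|x−xᵢ| + Σwᵢ|y−yᵢ|, so x and y are optimised independently as 1-D weighted medians.
Total weight W = 375; half = 187.5.
x-coordinate, sorted with cumulative weight:
  x=0 (Zone IV, w=100) cum 100
  x=8 (Zone II, w=30) cum 130
  x=8 (Zone III, w=55) cum 185
  x=16 (Zone V, w=80) cum 265  ← median
  x=19 (Zone I, w=110) cum 375
⇒ x* = 16
y-coordinate, sorted with cumulative weight:
  y=3 (Zone V, w=80) cum 80
  y=7 (Zone I, w=110) cum 190  ← median
  y=9 (Zone II, w=30) cum 220
  y=14 (Zone III, w=55) cum 275
  y=24 (Zone IV, w=100) cum 375
⇒ y* = 7

(16, 7)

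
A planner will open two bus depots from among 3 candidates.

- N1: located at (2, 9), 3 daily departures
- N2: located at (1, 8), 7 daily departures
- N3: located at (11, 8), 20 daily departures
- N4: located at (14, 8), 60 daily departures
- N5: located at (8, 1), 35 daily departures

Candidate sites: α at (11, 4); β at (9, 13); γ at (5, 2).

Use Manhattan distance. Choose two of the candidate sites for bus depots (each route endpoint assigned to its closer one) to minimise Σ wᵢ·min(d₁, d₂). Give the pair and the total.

Evaluate every pair (each demand assigned to the nearer of the two):
  {α, γ}: total = 740
  {α, β}: total = 834
  {β, γ}: total = 980
Best pair: {α, γ} with total 740.

{α, γ}, total 740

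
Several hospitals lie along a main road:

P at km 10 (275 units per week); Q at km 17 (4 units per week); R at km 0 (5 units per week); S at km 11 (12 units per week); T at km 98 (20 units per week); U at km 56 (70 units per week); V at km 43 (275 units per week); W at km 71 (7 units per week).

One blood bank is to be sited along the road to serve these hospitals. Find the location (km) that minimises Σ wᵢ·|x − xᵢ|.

For a sum of weighted absolute distances on a line, the optimum is the weighted median (not the mean). Total weight W = 668; half-weight = 334.
Sort by position and accumulate weight:
  km 0 (R, w=5) → cum 5
  km 10 (P, w=275) → cum 280
  km 11 (S, w=12) → cum 292
  km 17 (Q, w=4) → cum 296
  km 43 (V, w=275) → cum 571  ≥ 334 → median here
  km 56 (U, w=70) → cum 641
  km 71 (W, w=7) → cum 648
  km 98 (T, w=20) → cum 668
Optimal location: km 43.

x = 43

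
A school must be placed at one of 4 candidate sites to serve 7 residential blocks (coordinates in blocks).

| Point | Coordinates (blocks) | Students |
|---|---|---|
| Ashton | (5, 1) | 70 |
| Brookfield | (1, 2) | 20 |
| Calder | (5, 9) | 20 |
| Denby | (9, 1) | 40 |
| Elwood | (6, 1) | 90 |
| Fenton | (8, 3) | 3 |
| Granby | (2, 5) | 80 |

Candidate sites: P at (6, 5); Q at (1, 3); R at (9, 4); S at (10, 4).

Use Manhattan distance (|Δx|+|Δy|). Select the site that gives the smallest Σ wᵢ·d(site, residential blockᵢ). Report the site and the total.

P, total 1582 blocks

Total weighted distance at each candidate:
  P (6, 5): total = 1582
  Q (1, 3): total = 1931
  R (9, 4): total = 2176
  S (10, 4): total = 2499
Minimum is at P with total 1582 blocks.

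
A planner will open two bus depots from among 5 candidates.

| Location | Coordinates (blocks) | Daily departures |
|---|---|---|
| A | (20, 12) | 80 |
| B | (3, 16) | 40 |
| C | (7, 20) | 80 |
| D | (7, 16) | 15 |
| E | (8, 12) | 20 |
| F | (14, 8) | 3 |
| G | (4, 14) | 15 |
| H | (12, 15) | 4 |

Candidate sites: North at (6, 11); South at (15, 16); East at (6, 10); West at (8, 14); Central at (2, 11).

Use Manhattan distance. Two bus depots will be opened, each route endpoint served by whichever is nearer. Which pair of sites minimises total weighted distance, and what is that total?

Evaluate every pair (each demand assigned to the nearer of the two):
  {South, West}: total = 1748
  {North, South}: total = 2108
  {West, Central}: total = 2121
  {East, West}: total = 2155
  {North, West}: total = 2158
  {South, East}: total = 2278
  {South, Central}: total = 2298
  {North, Central}: total = 2538
  {North, East}: total = 2615
  {East, Central}: total = 2734
Best pair: {South, West} with total 1748.

{South, West}, total 1748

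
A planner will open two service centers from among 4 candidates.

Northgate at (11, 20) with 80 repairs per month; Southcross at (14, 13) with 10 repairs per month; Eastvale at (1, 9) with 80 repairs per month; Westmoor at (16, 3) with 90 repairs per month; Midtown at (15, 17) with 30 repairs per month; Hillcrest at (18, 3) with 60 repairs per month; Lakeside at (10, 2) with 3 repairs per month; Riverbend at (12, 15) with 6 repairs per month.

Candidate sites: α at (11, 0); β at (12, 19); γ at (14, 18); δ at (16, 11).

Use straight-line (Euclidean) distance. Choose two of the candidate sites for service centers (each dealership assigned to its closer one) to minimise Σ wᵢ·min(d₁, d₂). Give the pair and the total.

{α, β}, total 2373.3

Evaluate every pair (each demand assigned to the nearer of the two):
  {α, β}: total = 2373.3
  {α, γ}: total = 2467.2
  {β, δ}: total = 2710.1
  {γ, δ}: total = 2838.6
  {α, δ}: total = 3133.1
  {β, γ}: total = 3759.4
Best pair: {α, β} with total 2373.3.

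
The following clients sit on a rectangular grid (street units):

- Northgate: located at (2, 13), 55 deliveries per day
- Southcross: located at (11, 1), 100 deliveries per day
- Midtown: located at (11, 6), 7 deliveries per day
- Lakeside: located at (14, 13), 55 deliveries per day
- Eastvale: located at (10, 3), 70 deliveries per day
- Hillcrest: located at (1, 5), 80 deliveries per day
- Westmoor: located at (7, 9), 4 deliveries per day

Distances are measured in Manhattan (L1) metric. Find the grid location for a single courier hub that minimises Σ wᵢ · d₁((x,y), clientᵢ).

Manhattan distance separates: Σwᵢ(|x−xᵢ|+|y−yᵢ|) = Σwᵢ|x−xᵢ| + Σwᵢ|y−yᵢ|, so x and y are optimised independently as 1-D weighted medians.
Total weight W = 371; half = 185.5.
x-coordinate, sorted with cumulative weight:
  x=1 (Hillcrest, w=80) cum 80
  x=2 (Northgate, w=55) cum 135
  x=7 (Westmoor, w=4) cum 139
  x=10 (Eastvale, w=70) cum 209  ← median
  x=11 (Southcross, w=100) cum 309
  x=11 (Midtown, w=7) cum 316
  x=14 (Lakeside, w=55) cum 371
⇒ x* = 10
y-coordinate, sorted with cumulative weight:
  y=1 (Southcross, w=100) cum 100
  y=3 (Eastvale, w=70) cum 170
  y=5 (Hillcrest, w=80) cum 250  ← median
  y=6 (Midtown, w=7) cum 257
  y=9 (Westmoor, w=4) cum 261
  y=13 (Northgate, w=55) cum 316
  y=13 (Lakeside, w=55) cum 371
⇒ y* = 5

(10, 5)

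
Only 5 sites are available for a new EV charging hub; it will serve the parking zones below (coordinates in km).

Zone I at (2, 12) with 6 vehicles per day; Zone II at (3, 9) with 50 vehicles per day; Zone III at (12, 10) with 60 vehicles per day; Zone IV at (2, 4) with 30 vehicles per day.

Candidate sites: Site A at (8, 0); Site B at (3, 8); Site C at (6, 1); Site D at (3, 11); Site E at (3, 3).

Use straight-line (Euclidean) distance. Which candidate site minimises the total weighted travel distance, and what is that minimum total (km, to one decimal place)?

Site B, total 751.6 km

Total weighted distance at each candidate:
  Site A (8, 0): total = 1457.8
  Site B (3, 8): total = 751.6
  Site C (6, 1): total = 1296.4
  Site D (3, 11): total = 863.9
  Site E (3, 3): total = 1080.9
Minimum is at Site B with total 751.6 km.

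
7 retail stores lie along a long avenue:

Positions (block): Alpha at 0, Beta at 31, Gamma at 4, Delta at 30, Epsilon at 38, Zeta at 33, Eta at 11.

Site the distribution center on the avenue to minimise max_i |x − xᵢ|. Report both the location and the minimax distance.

The 1-center on a line is the midpoint of the two extreme points: leftmost at 0, rightmost at 38.
Optimal location = (0 + 38)/2 = 19; maximum distance = (38 − 0)/2 = 19.

location 19, max distance 19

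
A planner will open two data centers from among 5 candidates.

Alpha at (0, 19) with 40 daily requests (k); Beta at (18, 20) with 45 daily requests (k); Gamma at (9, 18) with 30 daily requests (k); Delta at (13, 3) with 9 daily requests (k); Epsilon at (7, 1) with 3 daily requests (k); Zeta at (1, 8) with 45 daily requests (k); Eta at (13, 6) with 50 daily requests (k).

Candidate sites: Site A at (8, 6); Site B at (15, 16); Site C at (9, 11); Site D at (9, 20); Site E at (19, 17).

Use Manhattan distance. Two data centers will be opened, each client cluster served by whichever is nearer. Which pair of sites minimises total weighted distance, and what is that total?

{Site A, Site D}, total 1610

Evaluate every pair (each demand assigned to the nearer of the two):
  {Site A, Site D}: total = 1610
  {Site C, Site D}: total = 1954
  {Site A, Site B}: total = 2020
  {Site A, Site E}: total = 2095
  {Site C, Site E}: total = 2159
  {Site B, Site C}: total = 2294
  {Site A, Site C}: total = 2445
  {Site B, Site D}: total = 2473
  {Site D, Site E}: total = 2633
  {Site B, Site E}: total = 2934
Best pair: {Site A, Site D} with total 1610.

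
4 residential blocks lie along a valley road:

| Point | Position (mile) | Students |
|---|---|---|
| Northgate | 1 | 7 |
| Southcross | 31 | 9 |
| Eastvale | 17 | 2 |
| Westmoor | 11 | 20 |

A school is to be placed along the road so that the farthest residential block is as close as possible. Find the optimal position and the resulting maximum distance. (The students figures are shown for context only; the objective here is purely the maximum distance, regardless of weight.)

The 1-center on a line is the midpoint of the two extreme points: leftmost at 1, rightmost at 31.
Optimal location = (1 + 31)/2 = 16; maximum distance = (31 − 1)/2 = 15.

location 16, max distance 15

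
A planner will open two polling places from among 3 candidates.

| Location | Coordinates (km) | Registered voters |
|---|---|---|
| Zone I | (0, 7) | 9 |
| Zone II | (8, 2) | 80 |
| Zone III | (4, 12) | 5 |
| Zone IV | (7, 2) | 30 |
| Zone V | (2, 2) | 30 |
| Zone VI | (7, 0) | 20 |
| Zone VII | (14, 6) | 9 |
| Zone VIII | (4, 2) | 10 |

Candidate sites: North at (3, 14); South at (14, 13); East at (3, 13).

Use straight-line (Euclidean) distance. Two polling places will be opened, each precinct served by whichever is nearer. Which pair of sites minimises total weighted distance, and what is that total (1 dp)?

{South, East}, total 2162.1

Evaluate every pair (each demand assigned to the nearer of the two):
  {South, East}: total = 2162.1
  {North, East}: total = 2216.4
  {North, South}: total = 2297.5
Best pair: {South, East} with total 2162.1.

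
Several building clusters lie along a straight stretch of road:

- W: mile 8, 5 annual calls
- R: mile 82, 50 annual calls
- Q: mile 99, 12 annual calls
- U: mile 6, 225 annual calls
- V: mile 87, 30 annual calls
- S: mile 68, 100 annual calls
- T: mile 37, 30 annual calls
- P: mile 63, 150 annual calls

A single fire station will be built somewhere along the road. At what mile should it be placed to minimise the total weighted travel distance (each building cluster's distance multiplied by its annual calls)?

x = 63

For a sum of weighted absolute distances on a line, the optimum is the weighted median (not the mean). Total weight W = 602; half-weight = 301.
Sort by position and accumulate weight:
  mile 6 (U, w=225) → cum 225
  mile 8 (W, w=5) → cum 230
  mile 37 (T, w=30) → cum 260
  mile 63 (P, w=150) → cum 410  ≥ 301 → median here
  mile 68 (S, w=100) → cum 510
  mile 82 (R, w=50) → cum 560
  mile 87 (V, w=30) → cum 590
  mile 99 (Q, w=12) → cum 602
Optimal location: mile 63.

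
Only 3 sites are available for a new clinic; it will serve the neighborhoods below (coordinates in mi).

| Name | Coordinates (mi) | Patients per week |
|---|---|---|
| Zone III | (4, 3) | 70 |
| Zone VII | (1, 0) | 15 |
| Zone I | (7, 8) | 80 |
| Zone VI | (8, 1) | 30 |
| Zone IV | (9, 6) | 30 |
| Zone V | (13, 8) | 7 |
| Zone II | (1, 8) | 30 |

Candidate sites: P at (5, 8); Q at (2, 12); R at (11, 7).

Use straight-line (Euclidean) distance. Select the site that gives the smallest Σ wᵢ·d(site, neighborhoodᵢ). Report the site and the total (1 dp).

Total weighted distance at each candidate:
  P (5, 8): total = 1189.7
  Q (2, 12): total = 2196.4
  R (11, 7): total = 1662.8
Minimum is at P with total 1189.7 mi.

P, total 1189.7 mi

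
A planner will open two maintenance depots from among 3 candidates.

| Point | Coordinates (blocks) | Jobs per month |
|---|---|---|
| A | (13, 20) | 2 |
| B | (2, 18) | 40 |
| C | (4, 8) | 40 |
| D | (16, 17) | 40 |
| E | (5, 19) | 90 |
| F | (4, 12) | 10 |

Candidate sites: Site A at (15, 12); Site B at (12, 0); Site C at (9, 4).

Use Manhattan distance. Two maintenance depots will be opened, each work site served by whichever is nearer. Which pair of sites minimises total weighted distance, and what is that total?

Evaluate every pair (each demand assigned to the nearer of the two):
  {Site A, Site C}: total = 3020
  {Site A, Site B}: total = 3260
  {Site B, Site C}: total = 3880
Best pair: {Site A, Site C} with total 3020.

{Site A, Site C}, total 3020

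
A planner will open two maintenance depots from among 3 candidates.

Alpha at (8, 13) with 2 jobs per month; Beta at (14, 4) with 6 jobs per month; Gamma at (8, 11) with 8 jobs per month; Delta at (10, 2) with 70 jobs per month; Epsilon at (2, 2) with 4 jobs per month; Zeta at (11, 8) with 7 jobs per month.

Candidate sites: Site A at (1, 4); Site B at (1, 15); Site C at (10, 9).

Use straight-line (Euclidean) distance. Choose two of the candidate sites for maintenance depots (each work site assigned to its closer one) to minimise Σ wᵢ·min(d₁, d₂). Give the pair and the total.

{Site A, Site C}, total 578.8

Evaluate every pair (each demand assigned to the nearer of the two):
  {Site A, Site C}: total = 578.8
  {Site B, Site C}: total = 612.4
  {Site A, Site B}: total = 886.8
Best pair: {Site A, Site C} with total 578.8.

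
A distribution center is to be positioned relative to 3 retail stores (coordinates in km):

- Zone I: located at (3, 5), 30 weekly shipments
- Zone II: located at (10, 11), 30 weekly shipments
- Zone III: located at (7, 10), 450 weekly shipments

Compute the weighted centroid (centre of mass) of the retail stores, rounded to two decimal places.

The minimiser of Σwᵢ‖p−pᵢ‖² is the weighted centroid p* = (Σwᵢpᵢ)/(Σwᵢ).
Σwᵢ = 510.
Σwᵢxᵢ = 30·3 + 30·10 + 450·7 = 3540.
Σwᵢyᵢ = 30·5 + 30·11 + 450·10 = 4980.
x* = 3540/510 = 6.94, y* = 4980/510 = 9.76.

(6.94, 9.76)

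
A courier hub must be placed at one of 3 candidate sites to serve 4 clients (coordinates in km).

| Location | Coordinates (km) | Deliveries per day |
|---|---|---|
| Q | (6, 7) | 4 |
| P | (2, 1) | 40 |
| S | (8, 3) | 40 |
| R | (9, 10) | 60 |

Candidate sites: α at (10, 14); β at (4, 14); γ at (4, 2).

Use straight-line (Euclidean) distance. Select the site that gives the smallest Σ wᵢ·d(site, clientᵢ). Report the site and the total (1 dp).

Total weighted distance at each candidate:
  α (10, 14): total = 1337.4
  β (4, 14): total = 1407.6
  γ (4, 2): total = 841.9
Minimum is at γ with total 841.9 km.

γ, total 841.9 km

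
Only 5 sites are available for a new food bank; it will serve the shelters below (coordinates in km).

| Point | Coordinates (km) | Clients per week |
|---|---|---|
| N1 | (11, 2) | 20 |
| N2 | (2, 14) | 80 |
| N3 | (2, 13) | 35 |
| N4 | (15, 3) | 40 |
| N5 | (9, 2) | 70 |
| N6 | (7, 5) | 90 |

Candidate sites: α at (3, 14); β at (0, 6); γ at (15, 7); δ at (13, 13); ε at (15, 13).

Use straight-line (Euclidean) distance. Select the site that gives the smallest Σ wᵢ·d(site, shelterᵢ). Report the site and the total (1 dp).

α, total 2894.6 km

Total weighted distance at each candidate:
  α (3, 14): total = 2894.6
  β (0, 6): total = 3086.3
  γ (15, 7): total = 3259.2
  δ (13, 13): total = 3619.5
  ε (15, 13): total = 4027.5
Minimum is at α with total 2894.6 km.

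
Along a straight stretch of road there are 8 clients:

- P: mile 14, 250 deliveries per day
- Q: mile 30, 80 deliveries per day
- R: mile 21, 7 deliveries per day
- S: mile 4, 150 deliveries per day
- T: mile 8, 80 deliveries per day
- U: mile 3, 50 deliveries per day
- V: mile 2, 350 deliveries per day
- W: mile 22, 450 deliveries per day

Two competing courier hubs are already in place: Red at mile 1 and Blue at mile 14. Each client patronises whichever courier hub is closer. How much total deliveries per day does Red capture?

The indifferent point is the midpoint (1+14)/2 = 7.5; clients left of it (closer to Red at 1) go to Red, those right go to Blue.
  V at 2 (w=350) → Red
  U at 3 (w=50) → Red
  S at 4 (w=150) → Red
  T at 8 (w=80) → Blue
  P at 14 (w=250) → Blue
  R at 21 (w=7) → Blue
  W at 22 (w=450) → Blue
  Q at 30 (w=80) → Blue
Red captures 550; Blue captures 867.

550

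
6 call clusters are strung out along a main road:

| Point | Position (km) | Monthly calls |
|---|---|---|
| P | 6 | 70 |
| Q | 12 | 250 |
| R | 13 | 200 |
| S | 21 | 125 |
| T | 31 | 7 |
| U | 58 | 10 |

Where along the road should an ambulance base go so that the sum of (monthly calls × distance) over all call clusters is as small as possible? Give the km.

x = 13

For a sum of weighted absolute distances on a line, the optimum is the weighted median (not the mean). Total weight W = 662; half-weight = 331.
Sort by position and accumulate weight:
  km 6 (P, w=70) → cum 70
  km 12 (Q, w=250) → cum 320
  km 13 (R, w=200) → cum 520  ≥ 331 → median here
  km 21 (S, w=125) → cum 645
  km 31 (T, w=7) → cum 652
  km 58 (U, w=10) → cum 662
Optimal location: km 13.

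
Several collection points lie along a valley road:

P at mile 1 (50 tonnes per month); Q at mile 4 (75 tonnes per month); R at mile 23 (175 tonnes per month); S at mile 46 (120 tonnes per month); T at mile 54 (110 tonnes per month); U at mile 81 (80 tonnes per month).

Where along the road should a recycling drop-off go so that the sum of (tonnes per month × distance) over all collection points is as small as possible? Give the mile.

x = 46

For a sum of weighted absolute distances on a line, the optimum is the weighted median (not the mean). Total weight W = 610; half-weight = 305.
Sort by position and accumulate weight:
  mile 1 (P, w=50) → cum 50
  mile 4 (Q, w=75) → cum 125
  mile 23 (R, w=175) → cum 300
  mile 46 (S, w=120) → cum 420  ≥ 305 → median here
  mile 54 (T, w=110) → cum 530
  mile 81 (U, w=80) → cum 610
Optimal location: mile 46.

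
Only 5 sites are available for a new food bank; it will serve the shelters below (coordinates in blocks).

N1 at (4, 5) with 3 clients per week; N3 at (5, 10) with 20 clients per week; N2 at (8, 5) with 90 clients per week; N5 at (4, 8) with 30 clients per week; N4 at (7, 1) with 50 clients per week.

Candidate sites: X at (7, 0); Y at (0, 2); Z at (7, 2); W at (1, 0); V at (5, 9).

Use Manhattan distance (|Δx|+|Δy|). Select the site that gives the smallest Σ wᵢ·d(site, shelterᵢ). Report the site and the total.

Z, total 898 blocks

Total weighted distance at each candidate:
  X (7, 0): total = 1184
  Y (0, 2): total = 1971
  Z (7, 2): total = 898
  W (1, 0): total = 2064
  V (5, 9): total = 1225
Minimum is at Z with total 898 blocks.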